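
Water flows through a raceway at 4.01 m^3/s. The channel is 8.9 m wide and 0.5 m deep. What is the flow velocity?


Cross-sectional area = W * d = 8.9 * 0.5 = 4.45 m^2
Velocity = Q / A = 4.01 / 4.45 = 0.901124 m/s

0.901124 m/s


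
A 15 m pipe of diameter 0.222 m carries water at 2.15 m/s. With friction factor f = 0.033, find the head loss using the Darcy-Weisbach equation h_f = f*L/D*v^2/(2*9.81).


v^2 = 2.15^2 = 4.6225 m^2/s^2
L/D = 15/0.222 = 67.567568
h_f = f*(L/D)*v^2/(2g) = 0.033 * 67.567568 * 4.6225 / 19.62 = 0.525328 m

0.525328 m


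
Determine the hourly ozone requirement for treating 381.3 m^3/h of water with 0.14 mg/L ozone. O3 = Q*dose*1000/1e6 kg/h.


O3 demand (mg/h) = Q * dose * 1000 = 381.3 * 0.14 * 1000 = 53382 mg/h
Convert mg to kg: 53382 / 1e6 = 0.053382 kg/h

0.053382 kg/h


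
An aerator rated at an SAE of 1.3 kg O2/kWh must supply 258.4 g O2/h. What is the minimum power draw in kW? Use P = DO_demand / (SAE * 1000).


SAE in g O2/kWh = 1.3 * 1000 = 1300 g/kWh
P = DO_demand / SAE_g = 258.4 / 1300 = 0.198769 kW

0.198769 kW


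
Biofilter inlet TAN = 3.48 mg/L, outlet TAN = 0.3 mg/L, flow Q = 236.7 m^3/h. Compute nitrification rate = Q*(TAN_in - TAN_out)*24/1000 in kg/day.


Concentration drop: TAN_in - TAN_out = 3.48 - 0.3 = 3.18 mg/L
Hourly TAN removed = Q * dTAN = 236.7 m^3/h * 3.18 mg/L = 752.706 g/h  (m^3/h * mg/L = g/h)
Daily TAN removed = 752.706 * 24 = 18064.944 g/day
Convert to kg/day: 18064.944 / 1000 = 18.064944 kg/day

18.064944 kg/day


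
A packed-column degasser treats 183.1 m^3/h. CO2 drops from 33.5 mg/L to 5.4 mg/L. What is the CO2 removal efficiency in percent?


CO2_out / CO2_in = 5.4 / 33.5 = 0.16119403
Fraction remaining = 0.16119403
efficiency = (1 - 0.16119403) * 100 = 83.8806 %

83.8806 %


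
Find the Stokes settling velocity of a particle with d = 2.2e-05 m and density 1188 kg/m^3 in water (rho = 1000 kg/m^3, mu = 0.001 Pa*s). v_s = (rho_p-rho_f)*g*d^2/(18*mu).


Density difference: rho_p - rho_f = 1188 - 1000 = 188 kg/m^3
d^2 = (2.2e-05)^2 = 4.84e-10 m^2
Numerator = (rho_p - rho_f) * g * d^2 = 188 * 9.81 * 4.84e-10 = 8.9263152e-07
Denominator = 18 * mu = 18 * 0.001 = 0.018
v_s = 8.9263152e-07 / 0.018 = 4.95906e-05 m/s
Check: Re = rho_f * v_s * d / mu = 1000 * 4.95906e-05 * 2.2e-05 / 0.001 = 0.00109 < 1, so Stokes' law applies.

4.95906e-05 m/s


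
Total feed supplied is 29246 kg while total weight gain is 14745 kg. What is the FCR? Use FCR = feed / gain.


FCR = feed consumed / weight gained
FCR = 29246 kg / 14745 kg = 1.98345

1.98345


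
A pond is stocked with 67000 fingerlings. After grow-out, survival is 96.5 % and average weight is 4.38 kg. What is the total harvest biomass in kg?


Survivors = 67000 * 96.5/100 = 64655 fish
Harvest biomass = survivors * W_f = 64655 * 4.38 = 283188.9 kg

283188.9 kg


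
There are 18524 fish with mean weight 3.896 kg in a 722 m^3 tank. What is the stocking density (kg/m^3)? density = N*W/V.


Total biomass = 18524 fish * 3.896 kg = 72169.504 kg
Density = total biomass / volume = 72169.504 / 722 = 99.9578 kg/m^3

99.9578 kg/m^3


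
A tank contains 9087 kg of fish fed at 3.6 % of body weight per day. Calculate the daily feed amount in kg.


Feeding rate fraction = 3.6% / 100 = 0.036
Daily feed = 9087 kg * 0.036 = 327.132 kg/day

327.132 kg/day


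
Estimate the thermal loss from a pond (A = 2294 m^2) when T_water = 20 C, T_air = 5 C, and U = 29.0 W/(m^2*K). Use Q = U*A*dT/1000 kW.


Temperature difference dT = 20 - 5 = 15 K
Heat loss (W) = U * A * dT = 29.0 * 2294 * 15 = 997890 W
Convert to kW: 997890 / 1000 = 997.89 kW

997.89 kW


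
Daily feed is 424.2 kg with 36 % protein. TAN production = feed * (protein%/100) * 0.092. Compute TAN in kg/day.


Protein in feed = 424.2 * 36/100 = 152.712 kg/day
TAN = protein * 0.092 = 152.712 * 0.092 = 14.049504 kg/day

14.049504 kg/day


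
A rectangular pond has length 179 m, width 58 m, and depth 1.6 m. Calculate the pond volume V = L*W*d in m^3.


Base area = L * W = 179 * 58 = 10382 m^2
Volume = area * depth = 10382 * 1.6 = 16611.2 m^3

16611.2 m^3


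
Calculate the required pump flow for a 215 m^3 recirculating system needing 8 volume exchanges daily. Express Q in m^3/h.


Daily recirculation volume = 215 m^3 * 8 = 1720 m^3/day
Flow rate Q = daily volume / 24 h = 1720 / 24 = 71.6667 m^3/h

71.6667 m^3/h


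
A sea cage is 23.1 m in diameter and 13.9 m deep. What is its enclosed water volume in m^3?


r = d/2 = 23.1/2 = 11.55 m
Base area = pi*r^2 = pi*11.55^2 = 419.09631 m^2
Volume = 419.09631 * 13.9 = 5825.44 m^3

5825.44 m^3


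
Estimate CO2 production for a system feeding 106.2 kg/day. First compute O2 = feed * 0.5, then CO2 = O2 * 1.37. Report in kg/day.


O2 = 106.2 * 0.5 = 53.1
CO2 = 53.1 * 1.37 = 72.747

72.747 kg/day


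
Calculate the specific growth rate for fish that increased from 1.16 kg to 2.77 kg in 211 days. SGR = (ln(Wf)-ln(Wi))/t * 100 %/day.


ln(W_f) = ln(2.77) = 1.0188473
ln(W_i) = ln(1.16) = 0.14842001
ln(W_f) - ln(W_i) = 1.0188473 - 0.14842001 = 0.87042729
SGR = 0.87042729 / 211 * 100 = 0.412525 %/day

0.412525 %/day


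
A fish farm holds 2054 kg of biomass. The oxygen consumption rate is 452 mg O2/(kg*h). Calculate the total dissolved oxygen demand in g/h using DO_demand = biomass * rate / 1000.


Total O2 consumption (mg/h) = 2054 kg * 452 mg/(kg*h) = 928408 mg/h
Convert to g/h: 928408 / 1000 = 928.408 g/h

928.408 g/h


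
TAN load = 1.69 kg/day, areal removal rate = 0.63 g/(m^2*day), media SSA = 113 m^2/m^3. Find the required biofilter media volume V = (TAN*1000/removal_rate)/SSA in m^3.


A = 1.69*1000 / 0.63 = 2682.5397 m^2
V = 2682.5397 / 113 = 23.7393

23.7393 m^3


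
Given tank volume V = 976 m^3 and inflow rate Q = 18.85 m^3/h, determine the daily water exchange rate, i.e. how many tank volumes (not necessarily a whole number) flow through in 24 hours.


Daily flow volume = 18.85 m^3/h * 24 h = 452.4 m^3/day
Exchanges = daily flow / tank volume = 452.4 / 976 = 0.463525 exchanges/day

0.463525 exchanges/day


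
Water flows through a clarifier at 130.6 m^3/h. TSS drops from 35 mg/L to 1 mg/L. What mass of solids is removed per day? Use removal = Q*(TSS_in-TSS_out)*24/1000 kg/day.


Concentration drop: TSS_in - TSS_out = 35 - 1 = 34 mg/L
Hourly solids removed = Q * dTSS = 130.6 m^3/h * 34 mg/L = 4440.4 g/h  (m^3/h * mg/L = g/h)
Daily solids removed = 4440.4 * 24 = 106569.6 g/day
Convert g to kg: 106569.6 / 1000 = 106.5696 kg/day

106.5696 kg/day


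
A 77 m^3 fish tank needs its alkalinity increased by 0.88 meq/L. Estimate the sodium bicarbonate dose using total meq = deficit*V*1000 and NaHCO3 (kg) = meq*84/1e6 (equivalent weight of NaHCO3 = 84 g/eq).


Tank volume in L = 77 m^3 * 1000 = 77000 L
Total meq required = 0.88 meq/L * 77000 L = 67760 meq
NaHCO3 mass = 67760 meq * 84 mg/meq / 1e6 = 5.69184 kg

5.69184 kg


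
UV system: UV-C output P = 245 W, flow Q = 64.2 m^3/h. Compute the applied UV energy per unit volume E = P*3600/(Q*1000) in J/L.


Energy delivered per hour = 245 W * 3600 s = 882000 J/h
Volume treated per hour = 64.2 m^3/h * 1000 = 64200 L/h
dose = 882000 / 64200 = 13.7383 J/L

13.7383 J/L


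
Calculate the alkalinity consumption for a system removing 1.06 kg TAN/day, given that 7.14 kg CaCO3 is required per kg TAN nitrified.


Alkalinity factor: 7.14 kg CaCO3 consumed per kg TAN nitrified
alk = 1.06 kg TAN * 7.14 = 7.5684 kg CaCO3/day

7.5684 kg CaCO3/day


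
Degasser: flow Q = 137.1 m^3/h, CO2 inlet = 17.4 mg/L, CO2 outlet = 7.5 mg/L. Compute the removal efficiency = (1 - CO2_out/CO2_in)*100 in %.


CO2_out / CO2_in = 7.5 / 17.4 = 0.43103448
Fraction remaining = 0.43103448
efficiency = (1 - 0.43103448) * 100 = 56.8966 %

56.8966 %


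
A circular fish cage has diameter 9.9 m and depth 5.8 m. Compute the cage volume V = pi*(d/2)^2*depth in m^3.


r = d/2 = 9.9/2 = 4.95 m
Base area = pi*r^2 = pi*4.95^2 = 76.976874 m^2
Volume = 76.976874 * 5.8 = 446.466 m^3

446.466 m^3


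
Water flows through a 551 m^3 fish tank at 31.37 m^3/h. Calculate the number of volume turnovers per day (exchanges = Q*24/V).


Daily flow volume = 31.37 m^3/h * 24 h = 752.88 m^3/day
Exchanges = daily flow / tank volume = 752.88 / 551 = 1.36639 exchanges/day

1.36639 exchanges/day


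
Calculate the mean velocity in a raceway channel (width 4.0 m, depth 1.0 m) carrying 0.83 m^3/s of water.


Cross-sectional area = W * d = 4.0 * 1.0 = 4 m^2
Velocity = Q / A = 0.83 / 4 = 0.2075 m/s

0.2075 m/s


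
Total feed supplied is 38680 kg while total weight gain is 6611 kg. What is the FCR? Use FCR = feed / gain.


FCR = feed consumed / weight gained
FCR = 38680 kg / 6611 kg = 5.85085

5.85085


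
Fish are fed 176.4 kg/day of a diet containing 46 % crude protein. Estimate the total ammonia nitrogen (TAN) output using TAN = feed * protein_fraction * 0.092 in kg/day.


Protein in feed = 176.4 * 46/100 = 81.144 kg/day
TAN = protein * 0.092 = 81.144 * 0.092 = 7.465248 kg/day

7.465248 kg/day


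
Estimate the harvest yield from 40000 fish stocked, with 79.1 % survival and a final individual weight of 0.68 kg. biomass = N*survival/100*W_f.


Survivors = 40000 * 79.1/100 = 31640 fish
Harvest biomass = survivors * W_f = 31640 * 0.68 = 21515.2 kg

21515.2 kg


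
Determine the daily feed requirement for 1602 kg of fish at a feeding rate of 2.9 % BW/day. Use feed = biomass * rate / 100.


Feeding rate fraction = 2.9% / 100 = 0.029
Daily feed = 1602 kg * 0.029 = 46.458 kg/day

46.458 kg/day


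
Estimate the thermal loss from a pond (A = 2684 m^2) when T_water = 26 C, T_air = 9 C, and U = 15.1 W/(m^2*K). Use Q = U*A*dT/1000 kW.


Temperature difference dT = 26 - 9 = 17 K
Heat loss (W) = U * A * dT = 15.1 * 2684 * 17 = 688982.8 W
Convert to kW: 688982.8 / 1000 = 688.9828 kW

688.9828 kW


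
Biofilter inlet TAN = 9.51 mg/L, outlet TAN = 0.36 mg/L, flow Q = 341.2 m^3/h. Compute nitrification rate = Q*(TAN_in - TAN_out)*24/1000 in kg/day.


Concentration drop: TAN_in - TAN_out = 9.51 - 0.36 = 9.15 mg/L
Hourly TAN removed = Q * dTAN = 341.2 m^3/h * 9.15 mg/L = 3121.98 g/h  (m^3/h * mg/L = g/h)
Daily TAN removed = 3121.98 * 24 = 74927.52 g/day
Convert to kg/day: 74927.52 / 1000 = 74.92752 kg/day

74.92752 kg/day


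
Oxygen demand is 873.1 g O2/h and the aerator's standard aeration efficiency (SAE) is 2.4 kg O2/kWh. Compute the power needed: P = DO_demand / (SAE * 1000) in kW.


SAE in g O2/kWh = 2.4 * 1000 = 2400 g/kWh
P = DO_demand / SAE_g = 873.1 / 2400 = 0.363792 kW

0.363792 kW


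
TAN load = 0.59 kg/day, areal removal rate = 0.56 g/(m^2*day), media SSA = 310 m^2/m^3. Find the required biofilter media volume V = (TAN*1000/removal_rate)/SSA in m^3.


A = 0.59*1000 / 0.56 = 1053.5714 m^2
V = 1053.5714 / 310 = 3.39862

3.39862 m^3


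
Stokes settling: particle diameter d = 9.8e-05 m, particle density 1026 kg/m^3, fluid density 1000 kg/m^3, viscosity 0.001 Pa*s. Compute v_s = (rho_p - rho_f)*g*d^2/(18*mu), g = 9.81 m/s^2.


Density difference: rho_p - rho_f = 1026 - 1000 = 26 kg/m^3
d^2 = (9.8e-05)^2 = 9.604e-09 m^2
Numerator = (rho_p - rho_f) * g * d^2 = 26 * 9.81 * 9.604e-09 = 2.4495962e-06
Denominator = 18 * mu = 18 * 0.001 = 0.018
v_s = 2.4495962e-06 / 0.018 = 1.36089e-04 m/s
Check: Re = rho_f * v_s * d / mu = 1000 * 1.36089e-04 * 9.8e-05 / 0.001 = 0.0133 < 1, so Stokes' law applies.

1.36089e-04 m/s


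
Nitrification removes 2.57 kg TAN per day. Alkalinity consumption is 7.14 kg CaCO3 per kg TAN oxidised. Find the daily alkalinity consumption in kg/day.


Alkalinity factor: 7.14 kg CaCO3 consumed per kg TAN nitrified
alk = 2.57 kg TAN * 7.14 = 18.3498 kg CaCO3/day

18.3498 kg CaCO3/day


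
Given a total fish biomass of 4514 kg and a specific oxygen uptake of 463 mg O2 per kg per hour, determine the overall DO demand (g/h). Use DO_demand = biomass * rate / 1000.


Total O2 consumption (mg/h) = 4514 kg * 463 mg/(kg*h) = 2089982 mg/h
Convert to g/h: 2089982 / 1000 = 2089.982 g/h

2089.982 g/h


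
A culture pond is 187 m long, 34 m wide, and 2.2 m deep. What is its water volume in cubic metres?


Base area = L * W = 187 * 34 = 6358 m^2
Volume = area * depth = 6358 * 2.2 = 13987.6 m^3

13987.6 m^3


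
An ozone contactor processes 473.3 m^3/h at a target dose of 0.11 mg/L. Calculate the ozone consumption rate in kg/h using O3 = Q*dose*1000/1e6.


O3 demand (mg/h) = Q * dose * 1000 = 473.3 * 0.11 * 1000 = 52063 mg/h
Convert mg to kg: 52063 / 1e6 = 0.052063 kg/h

0.052063 kg/h


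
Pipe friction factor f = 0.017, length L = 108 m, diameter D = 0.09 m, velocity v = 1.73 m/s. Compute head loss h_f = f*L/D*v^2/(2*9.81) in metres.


v^2 = 1.73^2 = 2.9929 m^2/s^2
L/D = 108/0.09 = 1200
h_f = f*(L/D)*v^2/(2g) = 0.017 * 1200 * 2.9929 / 19.62 = 3.11188 m

3.11188 m


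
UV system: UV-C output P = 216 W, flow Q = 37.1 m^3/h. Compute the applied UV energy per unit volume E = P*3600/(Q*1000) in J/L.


Energy delivered per hour = 216 W * 3600 s = 777600 J/h
Volume treated per hour = 37.1 m^3/h * 1000 = 37100 L/h
dose = 777600 / 37100 = 20.9596 J/L

20.9596 J/L


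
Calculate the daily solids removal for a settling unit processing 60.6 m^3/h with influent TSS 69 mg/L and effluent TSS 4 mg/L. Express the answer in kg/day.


Concentration drop: TSS_in - TSS_out = 69 - 4 = 65 mg/L
Hourly solids removed = Q * dTSS = 60.6 m^3/h * 65 mg/L = 3939 g/h  (m^3/h * mg/L = g/h)
Daily solids removed = 3939 * 24 = 94536 g/day
Convert g to kg: 94536 / 1000 = 94.536 kg/day

94.536 kg/day


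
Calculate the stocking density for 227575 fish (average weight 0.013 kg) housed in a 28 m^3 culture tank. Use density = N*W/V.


Total biomass = 227575 fish * 0.013 kg = 2958.475 kg
Density = total biomass / volume = 2958.475 / 28 = 105.66 kg/m^3

105.66 kg/m^3


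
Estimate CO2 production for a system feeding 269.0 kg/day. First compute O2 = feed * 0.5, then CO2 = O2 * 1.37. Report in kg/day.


O2 = 269.0 * 0.5 = 134.5
CO2 = 134.5 * 1.37 = 184.265

184.265 kg/day


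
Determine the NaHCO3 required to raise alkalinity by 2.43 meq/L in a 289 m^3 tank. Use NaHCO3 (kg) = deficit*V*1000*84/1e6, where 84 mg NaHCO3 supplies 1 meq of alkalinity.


Tank volume in L = 289 m^3 * 1000 = 289000 L
Total meq required = 2.43 meq/L * 289000 L = 702270 meq
NaHCO3 mass = 702270 meq * 84 mg/meq / 1e6 = 58.9907 kg

58.9907 kg


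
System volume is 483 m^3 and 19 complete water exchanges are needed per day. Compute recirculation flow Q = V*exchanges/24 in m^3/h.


Daily recirculation volume = 483 m^3 * 19 = 9177 m^3/day
Flow rate Q = daily volume / 24 h = 9177 / 24 = 382.375 m^3/h

382.375 m^3/h


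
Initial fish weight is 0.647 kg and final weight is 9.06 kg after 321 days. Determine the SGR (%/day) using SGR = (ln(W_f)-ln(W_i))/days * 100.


ln(W_f) = ln(9.06) = 2.2038691
ln(W_i) = ln(0.647) = -0.43540898
ln(W_f) - ln(W_i) = 2.2038691 - -0.43540898 = 2.6392781
SGR = 2.6392781 / 321 * 100 = 0.822205 %/day

0.822205 %/day


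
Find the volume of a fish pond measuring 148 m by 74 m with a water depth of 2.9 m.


Base area = L * W = 148 * 74 = 10952 m^2
Volume = area * depth = 10952 * 2.9 = 31760.8 m^3

31760.8 m^3


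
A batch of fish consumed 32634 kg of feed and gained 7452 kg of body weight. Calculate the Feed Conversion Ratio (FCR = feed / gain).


FCR = feed consumed / weight gained
FCR = 32634 kg / 7452 kg = 4.37923

4.37923


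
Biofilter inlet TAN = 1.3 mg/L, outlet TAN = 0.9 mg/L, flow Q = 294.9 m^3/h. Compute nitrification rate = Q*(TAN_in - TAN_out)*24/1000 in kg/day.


Concentration drop: TAN_in - TAN_out = 1.3 - 0.9 = 0.4 mg/L
Hourly TAN removed = Q * dTAN = 294.9 m^3/h * 0.4 mg/L = 117.96 g/h  (m^3/h * mg/L = g/h)
Daily TAN removed = 117.96 * 24 = 2831.04 g/day
Convert to kg/day: 2831.04 / 1000 = 2.83104 kg/day

2.83104 kg/day


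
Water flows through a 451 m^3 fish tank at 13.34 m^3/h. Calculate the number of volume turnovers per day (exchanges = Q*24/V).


Daily flow volume = 13.34 m^3/h * 24 h = 320.16 m^3/day
Exchanges = daily flow / tank volume = 320.16 / 451 = 0.709889 exchanges/day

0.709889 exchanges/day


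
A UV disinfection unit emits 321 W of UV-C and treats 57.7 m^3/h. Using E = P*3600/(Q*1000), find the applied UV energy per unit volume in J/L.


Energy delivered per hour = 321 W * 3600 s = 1155600 J/h
Volume treated per hour = 57.7 m^3/h * 1000 = 57700 L/h
dose = 1155600 / 57700 = 20.0277 J/L

20.0277 J/L


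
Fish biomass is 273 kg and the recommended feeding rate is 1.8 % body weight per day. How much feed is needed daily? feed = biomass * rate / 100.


Feeding rate fraction = 1.8% / 100 = 0.018
Daily feed = 273 kg * 0.018 = 4.914 kg/day

4.914 kg/day


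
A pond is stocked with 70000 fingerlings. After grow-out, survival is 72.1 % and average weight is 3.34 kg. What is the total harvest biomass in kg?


Survivors = 70000 * 72.1/100 = 50470 fish
Harvest biomass = survivors * W_f = 50470 * 3.34 = 168569.8 kg

168569.8 kg


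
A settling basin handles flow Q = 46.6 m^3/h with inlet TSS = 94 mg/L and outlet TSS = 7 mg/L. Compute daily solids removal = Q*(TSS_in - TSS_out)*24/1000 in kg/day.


Concentration drop: TSS_in - TSS_out = 94 - 7 = 87 mg/L
Hourly solids removed = Q * dTSS = 46.6 m^3/h * 87 mg/L = 4054.2 g/h  (m^3/h * mg/L = g/h)
Daily solids removed = 4054.2 * 24 = 97300.8 g/day
Convert g to kg: 97300.8 / 1000 = 97.3008 kg/day

97.3008 kg/day


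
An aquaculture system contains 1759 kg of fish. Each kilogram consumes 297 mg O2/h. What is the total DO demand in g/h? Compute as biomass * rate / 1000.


Total O2 consumption (mg/h) = 1759 kg * 297 mg/(kg*h) = 522423 mg/h
Convert to g/h: 522423 / 1000 = 522.423 g/h

522.423 g/h


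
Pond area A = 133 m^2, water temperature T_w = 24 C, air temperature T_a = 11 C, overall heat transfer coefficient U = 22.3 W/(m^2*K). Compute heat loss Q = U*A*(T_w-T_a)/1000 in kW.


Temperature difference dT = 24 - 11 = 13 K
Heat loss (W) = U * A * dT = 22.3 * 133 * 13 = 38556.7 W
Convert to kW: 38556.7 / 1000 = 38.5567 kW

38.5567 kW


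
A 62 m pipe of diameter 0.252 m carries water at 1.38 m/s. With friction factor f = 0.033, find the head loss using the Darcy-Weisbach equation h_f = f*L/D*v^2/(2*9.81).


v^2 = 1.38^2 = 1.9044 m^2/s^2
L/D = 62/0.252 = 246.03175
h_f = f*(L/D)*v^2/(2g) = 0.033 * 246.03175 * 1.9044 / 19.62 = 0.788069 m

0.788069 m


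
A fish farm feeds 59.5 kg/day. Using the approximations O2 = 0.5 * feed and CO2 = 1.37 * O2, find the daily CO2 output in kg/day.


O2 = 59.5 * 0.5 = 29.75
CO2 = 29.75 * 1.37 = 40.7575

40.7575 kg/day


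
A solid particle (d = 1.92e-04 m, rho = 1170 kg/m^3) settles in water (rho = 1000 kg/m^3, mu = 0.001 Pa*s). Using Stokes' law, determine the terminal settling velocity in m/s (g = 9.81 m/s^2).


Density difference: rho_p - rho_f = 1170 - 1000 = 170 kg/m^3
d^2 = (1.92e-04)^2 = 3.6864e-08 m^2
Numerator = (rho_p - rho_f) * g * d^2 = 170 * 9.81 * 3.6864e-08 = 6.1478093e-05
Denominator = 18 * mu = 18 * 0.001 = 0.018
v_s = 6.1478093e-05 / 0.018 = 0.00341545 m/s
Check: Re = rho_f * v_s * d / mu = 1000 * 0.00341545 * 1.92e-04 / 0.001 = 0.656 < 1, so Stokes' law applies.

0.00341545 m/s


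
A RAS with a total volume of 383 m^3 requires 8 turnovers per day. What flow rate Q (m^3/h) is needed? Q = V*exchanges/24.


Daily recirculation volume = 383 m^3 * 8 = 3064 m^3/day
Flow rate Q = daily volume / 24 h = 3064 / 24 = 127.667 m^3/h

127.667 m^3/h


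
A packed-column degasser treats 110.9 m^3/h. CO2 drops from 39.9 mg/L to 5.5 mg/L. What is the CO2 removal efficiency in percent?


CO2_out / CO2_in = 5.5 / 39.9 = 0.13784461
Fraction remaining = 0.13784461
efficiency = (1 - 0.13784461) * 100 = 86.2155 %

86.2155 %


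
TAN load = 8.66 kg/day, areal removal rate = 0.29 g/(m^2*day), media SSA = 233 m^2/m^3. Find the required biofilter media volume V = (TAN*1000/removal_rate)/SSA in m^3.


A = 8.66*1000 / 0.29 = 29862.069 m^2
V = 29862.069 / 233 = 128.163

128.163 m^3


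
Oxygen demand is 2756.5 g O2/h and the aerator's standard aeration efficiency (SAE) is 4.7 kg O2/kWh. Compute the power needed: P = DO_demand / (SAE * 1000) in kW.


SAE in g O2/kWh = 4.7 * 1000 = 4700 g/kWh
P = DO_demand / SAE_g = 2756.5 / 4700 = 0.586489 kW

0.586489 kW


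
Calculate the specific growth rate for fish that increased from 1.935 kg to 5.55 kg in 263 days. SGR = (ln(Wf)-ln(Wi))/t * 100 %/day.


ln(W_f) = ln(5.55) = 1.7137979
ln(W_i) = ln(1.935) = 0.66010733
ln(W_f) - ln(W_i) = 1.7137979 - 0.66010733 = 1.0536906
SGR = 1.0536906 / 263 * 100 = 0.400643 %/day

0.400643 %/day


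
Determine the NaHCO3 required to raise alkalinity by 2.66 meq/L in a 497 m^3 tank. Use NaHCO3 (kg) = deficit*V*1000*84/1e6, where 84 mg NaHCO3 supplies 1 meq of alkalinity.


Tank volume in L = 497 m^3 * 1000 = 497000 L
Total meq required = 2.66 meq/L * 497000 L = 1322020 meq
NaHCO3 mass = 1322020 meq * 84 mg/meq / 1e6 = 111.05 kg

111.05 kg


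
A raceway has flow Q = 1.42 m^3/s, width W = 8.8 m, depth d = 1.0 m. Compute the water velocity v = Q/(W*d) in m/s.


Cross-sectional area = W * d = 8.8 * 1.0 = 8.8 m^2
Velocity = Q / A = 1.42 / 8.8 = 0.161364 m/s

0.161364 m/s


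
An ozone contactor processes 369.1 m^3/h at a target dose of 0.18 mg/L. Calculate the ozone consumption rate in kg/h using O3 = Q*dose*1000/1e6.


O3 demand (mg/h) = Q * dose * 1000 = 369.1 * 0.18 * 1000 = 66438 mg/h
Convert mg to kg: 66438 / 1e6 = 0.066438 kg/h

0.066438 kg/h


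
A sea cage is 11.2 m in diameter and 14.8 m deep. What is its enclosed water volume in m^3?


r = d/2 = 11.2/2 = 5.6 m
Base area = pi*r^2 = pi*5.6^2 = 98.520346 m^2
Volume = 98.520346 * 14.8 = 1458.1 m^3

1458.1 m^3


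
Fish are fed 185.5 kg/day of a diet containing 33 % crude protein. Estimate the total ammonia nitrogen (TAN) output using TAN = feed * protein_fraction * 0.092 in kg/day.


Protein in feed = 185.5 * 33/100 = 61.215 kg/day
TAN = protein * 0.092 = 61.215 * 0.092 = 5.63178 kg/day

5.63178 kg/day


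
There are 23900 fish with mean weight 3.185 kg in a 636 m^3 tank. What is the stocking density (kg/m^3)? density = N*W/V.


Total biomass = 23900 fish * 3.185 kg = 76121.5 kg
Density = total biomass / volume = 76121.5 / 636 = 119.688 kg/m^3

119.688 kg/m^3


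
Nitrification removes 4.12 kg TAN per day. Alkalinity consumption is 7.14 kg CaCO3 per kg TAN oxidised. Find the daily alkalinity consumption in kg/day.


Alkalinity factor: 7.14 kg CaCO3 consumed per kg TAN nitrified
alk = 4.12 kg TAN * 7.14 = 29.4168 kg CaCO3/day

29.4168 kg CaCO3/day


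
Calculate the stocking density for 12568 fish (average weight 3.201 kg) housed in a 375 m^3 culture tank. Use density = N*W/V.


Total biomass = 12568 fish * 3.201 kg = 40230.168 kg
Density = total biomass / volume = 40230.168 / 375 = 107.28 kg/m^3

107.28 kg/m^3


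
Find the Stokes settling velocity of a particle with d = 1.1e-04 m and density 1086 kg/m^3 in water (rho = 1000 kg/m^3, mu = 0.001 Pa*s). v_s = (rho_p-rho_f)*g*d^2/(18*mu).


Density difference: rho_p - rho_f = 1086 - 1000 = 86 kg/m^3
d^2 = (1.1e-04)^2 = 1.21e-08 m^2
Numerator = (rho_p - rho_f) * g * d^2 = 86 * 9.81 * 1.21e-08 = 1.0208286e-05
Denominator = 18 * mu = 18 * 0.001 = 0.018
v_s = 1.0208286e-05 / 0.018 = 5.67127e-04 m/s
Check: Re = rho_f * v_s * d / mu = 1000 * 5.67127e-04 * 1.1e-04 / 0.001 = 0.0624 < 1, so Stokes' law applies.

5.67127e-04 m/s


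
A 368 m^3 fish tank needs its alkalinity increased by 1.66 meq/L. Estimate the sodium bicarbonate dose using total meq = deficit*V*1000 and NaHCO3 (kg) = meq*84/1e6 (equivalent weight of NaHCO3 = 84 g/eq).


Tank volume in L = 368 m^3 * 1000 = 368000 L
Total meq required = 1.66 meq/L * 368000 L = 610880 meq
NaHCO3 mass = 610880 meq * 84 mg/meq / 1e6 = 51.3139 kg

51.3139 kg


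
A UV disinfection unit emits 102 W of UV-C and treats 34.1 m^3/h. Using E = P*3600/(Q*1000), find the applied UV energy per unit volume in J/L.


Energy delivered per hour = 102 W * 3600 s = 367200 J/h
Volume treated per hour = 34.1 m^3/h * 1000 = 34100 L/h
dose = 367200 / 34100 = 10.7683 J/L

10.7683 J/L


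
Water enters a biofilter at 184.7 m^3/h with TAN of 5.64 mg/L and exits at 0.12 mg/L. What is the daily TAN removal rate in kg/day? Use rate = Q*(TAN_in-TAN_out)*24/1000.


Concentration drop: TAN_in - TAN_out = 5.64 - 0.12 = 5.52 mg/L
Hourly TAN removed = Q * dTAN = 184.7 m^3/h * 5.52 mg/L = 1019.544 g/h  (m^3/h * mg/L = g/h)
Daily TAN removed = 1019.544 * 24 = 24469.056 g/day
Convert to kg/day: 24469.056 / 1000 = 24.469056 kg/day

24.469056 kg/day


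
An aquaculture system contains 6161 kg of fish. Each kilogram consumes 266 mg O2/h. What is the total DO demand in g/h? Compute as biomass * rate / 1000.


Total O2 consumption (mg/h) = 6161 kg * 266 mg/(kg*h) = 1638826 mg/h
Convert to g/h: 1638826 / 1000 = 1638.826 g/h

1638.826 g/h


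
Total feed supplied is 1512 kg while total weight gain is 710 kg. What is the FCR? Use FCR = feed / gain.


FCR = feed consumed / weight gained
FCR = 1512 kg / 710 kg = 2.12958

2.12958


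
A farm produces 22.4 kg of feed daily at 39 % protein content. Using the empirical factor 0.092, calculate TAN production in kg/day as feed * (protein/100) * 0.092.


Protein in feed = 22.4 * 39/100 = 8.736 kg/day
TAN = protein * 0.092 = 8.736 * 0.092 = 0.803712 kg/day

0.803712 kg/day


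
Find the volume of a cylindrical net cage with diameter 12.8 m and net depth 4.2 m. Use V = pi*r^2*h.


r = d/2 = 12.8/2 = 6.4 m
Base area = pi*r^2 = pi*6.4^2 = 128.67964 m^2
Volume = 128.67964 * 4.2 = 540.454 m^3

540.454 m^3


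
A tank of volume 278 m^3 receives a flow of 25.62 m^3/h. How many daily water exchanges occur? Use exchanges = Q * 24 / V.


Daily flow volume = 25.62 m^3/h * 24 h = 614.88 m^3/day
Exchanges = daily flow / tank volume = 614.88 / 278 = 2.2118 exchanges/day

2.2118 exchanges/day


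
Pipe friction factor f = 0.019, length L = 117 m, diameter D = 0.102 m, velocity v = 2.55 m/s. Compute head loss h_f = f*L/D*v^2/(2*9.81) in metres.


v^2 = 2.55^2 = 6.5025 m^2/s^2
L/D = 117/0.102 = 1147.0588
h_f = f*(L/D)*v^2/(2g) = 0.019 * 1147.0588 * 6.5025 / 19.62 = 7.22305 m

7.22305 m


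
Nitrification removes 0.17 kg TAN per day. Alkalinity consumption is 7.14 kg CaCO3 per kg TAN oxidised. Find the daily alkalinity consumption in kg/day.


Alkalinity factor: 7.14 kg CaCO3 consumed per kg TAN nitrified
alk = 0.17 kg TAN * 7.14 = 1.2138 kg CaCO3/day

1.2138 kg CaCO3/day


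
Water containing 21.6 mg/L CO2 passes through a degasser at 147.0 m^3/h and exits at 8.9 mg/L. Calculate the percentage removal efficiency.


CO2_out / CO2_in = 8.9 / 21.6 = 0.41203704
Fraction remaining = 0.41203704
efficiency = (1 - 0.41203704) * 100 = 58.7963 %

58.7963 %


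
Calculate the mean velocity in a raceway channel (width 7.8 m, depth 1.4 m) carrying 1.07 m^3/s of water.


Cross-sectional area = W * d = 7.8 * 1.4 = 10.92 m^2
Velocity = Q / A = 1.07 / 10.92 = 0.0979853 m/s

0.0979853 m/s


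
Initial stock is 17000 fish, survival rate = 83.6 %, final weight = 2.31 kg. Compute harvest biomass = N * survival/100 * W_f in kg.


Survivors = 17000 * 83.6/100 = 14212 fish
Harvest biomass = survivors * W_f = 14212 * 2.31 = 32829.72 kg

32829.72 kg


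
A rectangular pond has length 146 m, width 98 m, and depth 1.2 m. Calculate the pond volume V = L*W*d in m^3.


Base area = L * W = 146 * 98 = 14308 m^2
Volume = area * depth = 14308 * 1.2 = 17169.6 m^3

17169.6 m^3


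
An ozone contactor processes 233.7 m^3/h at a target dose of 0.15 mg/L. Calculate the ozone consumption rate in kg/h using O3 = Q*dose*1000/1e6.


O3 demand (mg/h) = Q * dose * 1000 = 233.7 * 0.15 * 1000 = 35055 mg/h
Convert mg to kg: 35055 / 1e6 = 0.035055 kg/h

0.035055 kg/h


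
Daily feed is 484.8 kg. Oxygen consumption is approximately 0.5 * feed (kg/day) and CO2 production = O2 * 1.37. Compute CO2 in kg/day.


O2 = 484.8 * 0.5 = 242.4
CO2 = 242.4 * 1.37 = 332.088

332.088 kg/day


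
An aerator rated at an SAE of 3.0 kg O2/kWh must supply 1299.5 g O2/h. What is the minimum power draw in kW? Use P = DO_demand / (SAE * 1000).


SAE in g O2/kWh = 3.0 * 1000 = 3000 g/kWh
P = DO_demand / SAE_g = 1299.5 / 3000 = 0.433167 kW

0.433167 kW


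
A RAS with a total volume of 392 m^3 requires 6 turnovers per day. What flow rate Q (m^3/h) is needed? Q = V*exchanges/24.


Daily recirculation volume = 392 m^3 * 6 = 2352 m^3/day
Flow rate Q = daily volume / 24 h = 2352 / 24 = 98 m^3/h

98 m^3/h


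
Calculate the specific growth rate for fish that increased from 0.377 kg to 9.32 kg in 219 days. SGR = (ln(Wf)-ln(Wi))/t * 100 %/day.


ln(W_f) = ln(9.32) = 2.2321626
ln(W_i) = ln(0.377) = -0.97551009
ln(W_f) - ln(W_i) = 2.2321626 - -0.97551009 = 3.2076727
SGR = 3.2076727 / 219 * 100 = 1.46469 %/day

1.46469 %/day


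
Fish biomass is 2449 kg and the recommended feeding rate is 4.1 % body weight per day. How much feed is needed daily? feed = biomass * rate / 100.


Feeding rate fraction = 4.1% / 100 = 0.041
Daily feed = 2449 kg * 0.041 = 100.409 kg/day

100.409 kg/day


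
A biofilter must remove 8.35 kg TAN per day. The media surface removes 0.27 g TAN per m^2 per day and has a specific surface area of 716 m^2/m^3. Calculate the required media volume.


A = 8.35*1000 / 0.27 = 30925.926 m^2
V = 30925.926 / 716 = 43.1926

43.1926 m^3


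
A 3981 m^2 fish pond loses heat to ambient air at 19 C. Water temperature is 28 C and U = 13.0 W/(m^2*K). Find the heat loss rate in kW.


Temperature difference dT = 28 - 19 = 9 K
Heat loss (W) = U * A * dT = 13.0 * 3981 * 9 = 465777 W
Convert to kW: 465777 / 1000 = 465.777 kW

465.777 kW


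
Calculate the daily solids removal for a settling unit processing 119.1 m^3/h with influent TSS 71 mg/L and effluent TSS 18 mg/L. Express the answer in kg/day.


Concentration drop: TSS_in - TSS_out = 71 - 18 = 53 mg/L
Hourly solids removed = Q * dTSS = 119.1 m^3/h * 53 mg/L = 6312.3 g/h  (m^3/h * mg/L = g/h)
Daily solids removed = 6312.3 * 24 = 151495.2 g/day
Convert g to kg: 151495.2 / 1000 = 151.4952 kg/day

151.4952 kg/day


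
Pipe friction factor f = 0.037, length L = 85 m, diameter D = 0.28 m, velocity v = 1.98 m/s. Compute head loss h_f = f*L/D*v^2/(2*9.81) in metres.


v^2 = 1.98^2 = 3.9204 m^2/s^2
L/D = 85/0.28 = 303.57143
h_f = f*(L/D)*v^2/(2g) = 0.037 * 303.57143 * 3.9204 / 19.62 = 2.24437 m

2.24437 m


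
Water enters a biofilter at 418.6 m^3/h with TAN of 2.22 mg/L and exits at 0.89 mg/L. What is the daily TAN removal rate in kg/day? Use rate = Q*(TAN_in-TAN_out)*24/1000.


Concentration drop: TAN_in - TAN_out = 2.22 - 0.89 = 1.33 mg/L
Hourly TAN removed = Q * dTAN = 418.6 m^3/h * 1.33 mg/L = 556.738 g/h  (m^3/h * mg/L = g/h)
Daily TAN removed = 556.738 * 24 = 13361.712 g/day
Convert to kg/day: 13361.712 / 1000 = 13.361712 kg/day

13.361712 kg/day


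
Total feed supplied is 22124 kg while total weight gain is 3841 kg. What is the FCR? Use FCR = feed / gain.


FCR = feed consumed / weight gained
FCR = 22124 kg / 3841 kg = 5.75996

5.75996


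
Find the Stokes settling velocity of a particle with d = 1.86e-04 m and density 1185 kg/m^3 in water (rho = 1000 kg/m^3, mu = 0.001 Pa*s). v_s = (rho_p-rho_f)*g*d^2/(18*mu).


Density difference: rho_p - rho_f = 1185 - 1000 = 185 kg/m^3
d^2 = (1.86e-04)^2 = 3.4596e-08 m^2
Numerator = (rho_p - rho_f) * g * d^2 = 185 * 9.81 * 3.4596e-08 = 6.2786551e-05
Denominator = 18 * mu = 18 * 0.001 = 0.018
v_s = 6.2786551e-05 / 0.018 = 0.00348814 m/s
Check: Re = rho_f * v_s * d / mu = 1000 * 0.00348814 * 1.86e-04 / 0.001 = 0.649 < 1, so Stokes' law applies.

0.00348814 m/s


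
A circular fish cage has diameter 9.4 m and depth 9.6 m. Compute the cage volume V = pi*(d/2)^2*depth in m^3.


r = d/2 = 9.4/2 = 4.7 m
Base area = pi*r^2 = pi*4.7^2 = 69.397782 m^2
Volume = 69.397782 * 9.6 = 666.219 m^3

666.219 m^3


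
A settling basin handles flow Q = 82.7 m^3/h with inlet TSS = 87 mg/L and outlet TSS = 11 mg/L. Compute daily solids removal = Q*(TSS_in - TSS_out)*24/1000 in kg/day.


Concentration drop: TSS_in - TSS_out = 87 - 11 = 76 mg/L
Hourly solids removed = Q * dTSS = 82.7 m^3/h * 76 mg/L = 6285.2 g/h  (m^3/h * mg/L = g/h)
Daily solids removed = 6285.2 * 24 = 150844.8 g/day
Convert g to kg: 150844.8 / 1000 = 150.8448 kg/day

150.8448 kg/day


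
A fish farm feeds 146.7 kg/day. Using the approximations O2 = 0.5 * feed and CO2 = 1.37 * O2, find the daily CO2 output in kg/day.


O2 = 146.7 * 0.5 = 73.35
CO2 = 73.35 * 1.37 = 100.4895

100.4895 kg/day


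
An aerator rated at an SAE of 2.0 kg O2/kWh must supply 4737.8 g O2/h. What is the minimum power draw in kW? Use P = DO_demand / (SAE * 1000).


SAE in g O2/kWh = 2.0 * 1000 = 2000 g/kWh
P = DO_demand / SAE_g = 4737.8 / 2000 = 2.3689 kW

2.3689 kW


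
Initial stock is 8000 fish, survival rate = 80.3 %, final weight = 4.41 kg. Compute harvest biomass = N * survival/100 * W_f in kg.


Survivors = 8000 * 80.3/100 = 6424 fish
Harvest biomass = survivors * W_f = 6424 * 4.41 = 28329.84 kg

28329.84 kg


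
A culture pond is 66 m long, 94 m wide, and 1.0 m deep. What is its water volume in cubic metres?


Base area = L * W = 66 * 94 = 6204 m^2
Volume = area * depth = 6204 * 1.0 = 6204 m^3

6204 m^3


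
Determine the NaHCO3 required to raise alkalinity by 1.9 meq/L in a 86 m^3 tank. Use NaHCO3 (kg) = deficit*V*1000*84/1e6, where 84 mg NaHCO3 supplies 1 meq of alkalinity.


Tank volume in L = 86 m^3 * 1000 = 86000 L
Total meq required = 1.9 meq/L * 86000 L = 163400 meq
NaHCO3 mass = 163400 meq * 84 mg/meq / 1e6 = 13.7256 kg

13.7256 kg


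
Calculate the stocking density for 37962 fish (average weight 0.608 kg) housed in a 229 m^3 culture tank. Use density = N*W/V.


Total biomass = 37962 fish * 0.608 kg = 23080.896 kg
Density = total biomass / volume = 23080.896 / 229 = 100.79 kg/m^3

100.79 kg/m^3


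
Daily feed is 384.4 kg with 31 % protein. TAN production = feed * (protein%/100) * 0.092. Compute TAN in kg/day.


Protein in feed = 384.4 * 31/100 = 119.164 kg/day
TAN = protein * 0.092 = 119.164 * 0.092 = 10.963088 kg/day

10.963088 kg/day


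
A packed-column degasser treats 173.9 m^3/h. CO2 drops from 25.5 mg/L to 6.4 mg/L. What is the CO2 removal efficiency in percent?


CO2_out / CO2_in = 6.4 / 25.5 = 0.25098039
Fraction remaining = 0.25098039
efficiency = (1 - 0.25098039) * 100 = 74.902 %

74.902 %


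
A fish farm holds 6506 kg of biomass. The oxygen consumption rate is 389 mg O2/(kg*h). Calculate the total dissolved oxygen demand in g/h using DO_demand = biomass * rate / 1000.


Total O2 consumption (mg/h) = 6506 kg * 389 mg/(kg*h) = 2530834 mg/h
Convert to g/h: 2530834 / 1000 = 2530.834 g/h

2530.834 g/h


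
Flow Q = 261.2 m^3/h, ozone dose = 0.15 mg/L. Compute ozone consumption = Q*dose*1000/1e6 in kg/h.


O3 demand (mg/h) = Q * dose * 1000 = 261.2 * 0.15 * 1000 = 39180 mg/h
Convert mg to kg: 39180 / 1e6 = 0.03918 kg/h

0.03918 kg/h


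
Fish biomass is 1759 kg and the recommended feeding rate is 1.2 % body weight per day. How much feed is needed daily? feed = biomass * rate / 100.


Feeding rate fraction = 1.2% / 100 = 0.012
Daily feed = 1759 kg * 0.012 = 21.108 kg/day

21.108 kg/day


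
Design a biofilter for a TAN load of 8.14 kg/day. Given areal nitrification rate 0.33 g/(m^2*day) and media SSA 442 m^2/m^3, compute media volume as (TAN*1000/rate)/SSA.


A = 8.14*1000 / 0.33 = 24666.667 m^2
V = 24666.667 / 442 = 55.8069

55.8069 m^3


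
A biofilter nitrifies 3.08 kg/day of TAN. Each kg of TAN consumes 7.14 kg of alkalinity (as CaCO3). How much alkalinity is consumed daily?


Alkalinity factor: 7.14 kg CaCO3 consumed per kg TAN nitrified
alk = 3.08 kg TAN * 7.14 = 21.9912 kg CaCO3/day

21.9912 kg CaCO3/day


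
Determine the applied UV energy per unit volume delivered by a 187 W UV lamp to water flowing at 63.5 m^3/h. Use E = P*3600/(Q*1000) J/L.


Energy delivered per hour = 187 W * 3600 s = 673200 J/h
Volume treated per hour = 63.5 m^3/h * 1000 = 63500 L/h
dose = 673200 / 63500 = 10.6016 J/L

10.6016 J/L


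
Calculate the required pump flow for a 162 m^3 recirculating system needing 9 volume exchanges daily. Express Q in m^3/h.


Daily recirculation volume = 162 m^3 * 9 = 1458 m^3/day
Flow rate Q = daily volume / 24 h = 1458 / 24 = 60.75 m^3/h

60.75 m^3/h


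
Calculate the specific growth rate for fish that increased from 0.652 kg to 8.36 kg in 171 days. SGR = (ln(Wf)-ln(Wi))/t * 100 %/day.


ln(W_f) = ln(8.36) = 2.1234584
ln(W_i) = ln(0.652) = -0.42771072
ln(W_f) - ln(W_i) = 2.1234584 - -0.42771072 = 2.5511691
SGR = 2.5511691 / 171 * 100 = 1.49191 %/day

1.49191 %/day


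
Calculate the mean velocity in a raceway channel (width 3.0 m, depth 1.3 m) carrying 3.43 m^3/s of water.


Cross-sectional area = W * d = 3.0 * 1.3 = 3.9 m^2
Velocity = Q / A = 3.43 / 3.9 = 0.879487 m/s

0.879487 m/s


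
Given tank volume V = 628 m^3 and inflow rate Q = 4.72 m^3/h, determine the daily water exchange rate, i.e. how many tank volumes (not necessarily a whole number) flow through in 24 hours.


Daily flow volume = 4.72 m^3/h * 24 h = 113.28 m^3/day
Exchanges = daily flow / tank volume = 113.28 / 628 = 0.180382 exchanges/day

0.180382 exchanges/day


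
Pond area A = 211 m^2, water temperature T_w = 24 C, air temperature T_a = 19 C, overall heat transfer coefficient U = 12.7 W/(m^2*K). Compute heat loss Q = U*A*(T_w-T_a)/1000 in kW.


Temperature difference dT = 24 - 19 = 5 K
Heat loss (W) = U * A * dT = 12.7 * 211 * 5 = 13398.5 W
Convert to kW: 13398.5 / 1000 = 13.3985 kW

13.3985 kW


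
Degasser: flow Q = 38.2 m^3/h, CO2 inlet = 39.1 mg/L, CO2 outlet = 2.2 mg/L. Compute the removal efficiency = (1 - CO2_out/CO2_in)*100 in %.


CO2_out / CO2_in = 2.2 / 39.1 = 0.056265985
Fraction remaining = 0.056265985
efficiency = (1 - 0.056265985) * 100 = 94.3734 %

94.3734 %


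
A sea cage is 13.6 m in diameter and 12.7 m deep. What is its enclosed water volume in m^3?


r = d/2 = 13.6/2 = 6.8 m
Base area = pi*r^2 = pi*6.8^2 = 145.26724 m^2
Volume = 145.26724 * 12.7 = 1844.89 m^3

1844.89 m^3


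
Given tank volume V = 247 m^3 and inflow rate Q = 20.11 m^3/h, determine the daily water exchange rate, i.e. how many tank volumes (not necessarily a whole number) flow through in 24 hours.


Daily flow volume = 20.11 m^3/h * 24 h = 482.64 m^3/day
Exchanges = daily flow / tank volume = 482.64 / 247 = 1.95401 exchanges/day

1.95401 exchanges/day


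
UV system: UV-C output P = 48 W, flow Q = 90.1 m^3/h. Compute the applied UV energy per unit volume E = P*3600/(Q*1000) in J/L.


Energy delivered per hour = 48 W * 3600 s = 172800 J/h
Volume treated per hour = 90.1 m^3/h * 1000 = 90100 L/h
dose = 172800 / 90100 = 1.91787 J/L

1.91787 J/L


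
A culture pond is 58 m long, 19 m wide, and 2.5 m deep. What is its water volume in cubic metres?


Base area = L * W = 58 * 19 = 1102 m^2
Volume = area * depth = 1102 * 2.5 = 2755 m^3

2755 m^3


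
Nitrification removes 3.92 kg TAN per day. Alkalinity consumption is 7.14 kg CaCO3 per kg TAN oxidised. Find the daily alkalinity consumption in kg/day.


Alkalinity factor: 7.14 kg CaCO3 consumed per kg TAN nitrified
alk = 3.92 kg TAN * 7.14 = 27.9888 kg CaCO3/day

27.9888 kg CaCO3/day


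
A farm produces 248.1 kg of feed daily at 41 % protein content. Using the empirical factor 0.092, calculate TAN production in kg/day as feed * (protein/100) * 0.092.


Protein in feed = 248.1 * 41/100 = 101.721 kg/day
TAN = protein * 0.092 = 101.721 * 0.092 = 9.358332 kg/day

9.358332 kg/day


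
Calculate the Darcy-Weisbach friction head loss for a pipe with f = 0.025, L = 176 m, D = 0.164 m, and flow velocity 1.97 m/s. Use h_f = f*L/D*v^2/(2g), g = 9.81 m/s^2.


v^2 = 1.97^2 = 3.8809 m^2/s^2
L/D = 176/0.164 = 1073.1707
h_f = f*(L/D)*v^2/(2g) = 0.025 * 1073.1707 * 3.8809 / 19.62 = 5.30692 m

5.30692 m
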